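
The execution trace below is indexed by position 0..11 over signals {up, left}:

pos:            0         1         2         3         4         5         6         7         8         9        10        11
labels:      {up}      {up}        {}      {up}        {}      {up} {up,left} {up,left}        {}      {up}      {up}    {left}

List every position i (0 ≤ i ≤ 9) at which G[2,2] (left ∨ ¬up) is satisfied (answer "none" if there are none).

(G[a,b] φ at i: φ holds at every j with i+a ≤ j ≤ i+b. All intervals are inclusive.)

0, 2, 4, 5, 6, 9

Evaluate at each i in [0,9]:
  i=0: ✓ (all of [2,2])
  i=1: ✗ (fails at j=3)
  i=2: ✓ (all of [4,4])
  i=3: ✗ (fails at j=5)
  i=4: ✓ (all of [6,6])
  i=5: ✓ (all of [7,7])
  i=6: ✓ (all of [8,8])
  i=7: ✗ (fails at j=9)
  i=8: ✗ (fails at j=10)
  i=9: ✓ (all of [11,11])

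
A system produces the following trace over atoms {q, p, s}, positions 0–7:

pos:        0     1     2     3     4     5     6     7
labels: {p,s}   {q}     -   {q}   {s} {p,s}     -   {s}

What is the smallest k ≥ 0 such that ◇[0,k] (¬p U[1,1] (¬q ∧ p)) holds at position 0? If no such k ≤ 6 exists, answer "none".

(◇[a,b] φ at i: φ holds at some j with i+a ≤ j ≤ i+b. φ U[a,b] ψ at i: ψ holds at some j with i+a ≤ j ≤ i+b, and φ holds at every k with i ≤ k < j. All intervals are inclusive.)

Scan j = 0,1,… for (¬p U[1,1] (¬q ∧ p)):
  j=0: fails
  j=1: fails
  j=2: fails
  j=3: fails
  j=4: holds
First hit at j=4, so smallest k = 4-0 = 4.

4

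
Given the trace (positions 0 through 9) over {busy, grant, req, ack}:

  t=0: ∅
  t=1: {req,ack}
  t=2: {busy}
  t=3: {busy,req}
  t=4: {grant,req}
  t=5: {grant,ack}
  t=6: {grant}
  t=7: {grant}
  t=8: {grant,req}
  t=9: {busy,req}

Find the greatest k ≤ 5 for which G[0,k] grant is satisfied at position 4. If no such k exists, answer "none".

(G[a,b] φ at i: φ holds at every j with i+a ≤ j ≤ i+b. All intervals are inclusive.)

4

grant must hold from j=4 onward; find where it first fails.
  j=4: holds
  j=5: holds
  j=6: holds
  j=7: holds
  j=8: holds
  j=9: fails
Holds on [4,8], so largest k = 4.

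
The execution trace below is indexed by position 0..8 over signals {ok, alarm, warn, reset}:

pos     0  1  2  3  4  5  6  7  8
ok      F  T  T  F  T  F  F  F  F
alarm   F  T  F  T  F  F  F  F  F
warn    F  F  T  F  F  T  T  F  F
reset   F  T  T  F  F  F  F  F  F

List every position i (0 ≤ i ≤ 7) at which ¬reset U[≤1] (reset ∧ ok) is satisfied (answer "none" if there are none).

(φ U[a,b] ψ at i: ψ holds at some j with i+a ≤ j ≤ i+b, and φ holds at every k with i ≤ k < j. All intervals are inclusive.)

0, 1, 2

Evaluate at each i in [0,7]:
  i=0: ✓ (rhs at j=1; lhs holds on [0,0])
  i=1: ✓ (rhs at j=1)
  i=2: ✓ (rhs at j=2)
  i=3: ✗ (no rhs in [3,4])
  i=4: ✗ (no rhs in [4,5])
  i=5: ✗ (no rhs in [5,6])
  i=6: ✗ (no rhs in [6,7])
  i=7: ✗ (no rhs in [7,8])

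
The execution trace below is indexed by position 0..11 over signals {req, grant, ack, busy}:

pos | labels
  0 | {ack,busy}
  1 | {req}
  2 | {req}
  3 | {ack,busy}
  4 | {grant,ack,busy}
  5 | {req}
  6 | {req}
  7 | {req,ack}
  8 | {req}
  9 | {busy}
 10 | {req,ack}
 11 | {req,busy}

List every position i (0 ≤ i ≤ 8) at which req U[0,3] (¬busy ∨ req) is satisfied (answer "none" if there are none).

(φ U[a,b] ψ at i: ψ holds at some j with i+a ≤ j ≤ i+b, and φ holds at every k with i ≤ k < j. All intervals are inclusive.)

1, 2, 5, 6, 7, 8

Evaluate at each i in [0,8]:
  i=0: ✗ (lhs fails at k=0 before rhs at j=1)
  i=1: ✓ (rhs at j=1)
  i=2: ✓ (rhs at j=2)
  i=3: ✗ (lhs fails at k=3 before rhs at j=5)
  i=4: ✗ (lhs fails at k=4 before rhs at j=5)
  i=5: ✓ (rhs at j=5)
  i=6: ✓ (rhs at j=6)
  i=7: ✓ (rhs at j=7)
  i=8: ✓ (rhs at j=8)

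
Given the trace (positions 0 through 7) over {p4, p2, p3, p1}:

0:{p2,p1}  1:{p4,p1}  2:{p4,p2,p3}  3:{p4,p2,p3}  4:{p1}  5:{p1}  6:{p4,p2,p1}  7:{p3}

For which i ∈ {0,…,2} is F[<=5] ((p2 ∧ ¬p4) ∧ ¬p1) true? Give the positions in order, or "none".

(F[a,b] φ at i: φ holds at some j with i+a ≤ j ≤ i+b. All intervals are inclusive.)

Evaluate at each i in [0,2]:
  i=0: ✗ (none in [0,5])
  i=1: ✗ (none in [1,6])
  i=2: ✗ (none in [2,7])

none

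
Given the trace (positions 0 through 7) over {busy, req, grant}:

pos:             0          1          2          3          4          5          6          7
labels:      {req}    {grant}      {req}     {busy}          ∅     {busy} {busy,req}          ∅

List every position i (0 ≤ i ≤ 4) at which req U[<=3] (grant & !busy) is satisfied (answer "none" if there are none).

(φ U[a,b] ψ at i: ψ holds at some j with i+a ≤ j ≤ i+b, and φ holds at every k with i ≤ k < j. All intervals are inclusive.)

Evaluate at each i in [0,4]:
  i=0: ✓ (rhs at j=1; lhs holds on [0,0])
  i=1: ✓ (rhs at j=1)
  i=2: ✗ (no rhs in [2,5])
  i=3: ✗ (no rhs in [3,6])
  i=4: ✗ (no rhs in [4,7])

0, 1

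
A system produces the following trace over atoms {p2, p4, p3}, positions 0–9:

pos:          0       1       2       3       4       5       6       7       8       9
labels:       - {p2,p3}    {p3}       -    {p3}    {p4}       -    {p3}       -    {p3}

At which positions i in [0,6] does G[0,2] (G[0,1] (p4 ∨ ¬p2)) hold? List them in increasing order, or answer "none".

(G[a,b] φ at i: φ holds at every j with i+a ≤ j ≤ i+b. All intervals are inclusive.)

2, 3, 4, 5, 6

Evaluate at each i in [0,6]:
  i=0: ✗ (fails at j=0)
  i=1: ✗ (fails at j=1)
  i=2: ✓ (all of [2,4])
  i=3: ✓ (all of [3,5])
  i=4: ✓ (all of [4,6])
  i=5: ✓ (all of [5,7])
  i=6: ✓ (all of [6,8])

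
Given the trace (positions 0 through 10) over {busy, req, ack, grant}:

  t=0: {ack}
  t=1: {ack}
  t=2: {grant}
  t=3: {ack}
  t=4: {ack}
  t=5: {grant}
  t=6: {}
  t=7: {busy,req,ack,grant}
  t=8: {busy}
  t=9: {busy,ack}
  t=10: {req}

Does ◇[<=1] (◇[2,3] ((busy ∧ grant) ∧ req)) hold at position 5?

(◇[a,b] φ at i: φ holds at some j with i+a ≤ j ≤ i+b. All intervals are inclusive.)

Yes

Check ◇[2,3] ((busy ∧ grant) ∧ req) at each j in [5,6]:
  j=5: holds (witness at 7)
  j=6: fails (none in [8,9])
Found at j=5 → formula holds.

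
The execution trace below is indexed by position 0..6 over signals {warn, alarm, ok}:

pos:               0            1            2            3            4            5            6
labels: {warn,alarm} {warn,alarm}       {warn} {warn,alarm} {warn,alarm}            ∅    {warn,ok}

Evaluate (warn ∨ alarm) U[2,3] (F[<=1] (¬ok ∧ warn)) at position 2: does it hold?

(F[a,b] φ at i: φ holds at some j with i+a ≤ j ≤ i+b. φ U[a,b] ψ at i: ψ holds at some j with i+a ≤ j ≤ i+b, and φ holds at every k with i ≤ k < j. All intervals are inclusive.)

Yes

Need some j in [4,5] with F[<=1] (¬ok ∧ warn), and (warn ∨ alarm) at every k in [2,j-1].
  j=4: F[<=1] (¬ok ∧ warn) holds; (warn ∨ alarm) holds at every k in [2,3] → satisfied.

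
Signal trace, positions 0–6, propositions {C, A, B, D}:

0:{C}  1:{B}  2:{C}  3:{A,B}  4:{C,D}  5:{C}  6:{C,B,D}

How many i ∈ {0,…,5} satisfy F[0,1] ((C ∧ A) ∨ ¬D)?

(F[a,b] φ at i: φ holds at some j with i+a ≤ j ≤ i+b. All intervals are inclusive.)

Evaluate at each i in [0,5]:
  i=0: ✓ (witness j=0)
  i=1: ✓ (witness j=1)
  i=2: ✓ (witness j=2)
  i=3: ✓ (witness j=3)
  i=4: ✓ (witness j=5)
  i=5: ✓ (witness j=5)
Positions where it holds: {0, 1, 2, 3, 4, 5} → 6.

6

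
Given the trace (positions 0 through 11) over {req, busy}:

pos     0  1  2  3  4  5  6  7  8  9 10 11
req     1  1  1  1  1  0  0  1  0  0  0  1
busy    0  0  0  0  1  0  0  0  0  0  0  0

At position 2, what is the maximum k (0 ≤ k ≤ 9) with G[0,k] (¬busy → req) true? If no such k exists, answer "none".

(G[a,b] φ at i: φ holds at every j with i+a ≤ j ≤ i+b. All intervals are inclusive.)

2

(¬busy → req) must hold from j=2 onward; find where it first fails.
  j=2: holds
  j=3: holds
  j=4: holds
  j=5: fails
Holds on [2,4], so largest k = 2.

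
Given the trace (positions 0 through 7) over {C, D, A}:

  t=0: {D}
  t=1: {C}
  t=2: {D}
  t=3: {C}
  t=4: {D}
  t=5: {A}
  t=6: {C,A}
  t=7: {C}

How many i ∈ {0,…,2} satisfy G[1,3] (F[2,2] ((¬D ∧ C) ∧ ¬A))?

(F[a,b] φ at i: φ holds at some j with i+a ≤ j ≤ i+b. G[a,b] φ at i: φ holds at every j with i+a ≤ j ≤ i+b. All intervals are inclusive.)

Evaluate at each i in [0,2]:
  i=0: ✗ (fails at j=2)
  i=1: ✗ (fails at j=2)
  i=2: ✗ (fails at j=3)
Positions where it holds: {} → 0.

0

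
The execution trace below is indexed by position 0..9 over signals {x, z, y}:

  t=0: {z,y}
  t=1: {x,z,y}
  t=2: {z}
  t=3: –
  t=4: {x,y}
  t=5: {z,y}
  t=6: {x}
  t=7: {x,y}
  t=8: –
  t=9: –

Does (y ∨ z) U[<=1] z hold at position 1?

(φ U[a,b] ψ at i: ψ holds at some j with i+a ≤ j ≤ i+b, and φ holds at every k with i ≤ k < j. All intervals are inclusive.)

Holds

Need some j in [1,2] with z, and (y ∨ z) at every k in [1,j-1].
  j=1: z holds; no prefix to check → satisfied.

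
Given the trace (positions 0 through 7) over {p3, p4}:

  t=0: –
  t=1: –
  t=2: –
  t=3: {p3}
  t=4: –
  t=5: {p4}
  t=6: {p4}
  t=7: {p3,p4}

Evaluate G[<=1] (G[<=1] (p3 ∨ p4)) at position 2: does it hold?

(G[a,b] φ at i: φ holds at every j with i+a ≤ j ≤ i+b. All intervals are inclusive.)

Check G[<=1] (p3 ∨ p4) at every j in [2,3]:
  j=2: fails at 2
  j=3: fails at 4
Fails at j=2 → formula fails.

No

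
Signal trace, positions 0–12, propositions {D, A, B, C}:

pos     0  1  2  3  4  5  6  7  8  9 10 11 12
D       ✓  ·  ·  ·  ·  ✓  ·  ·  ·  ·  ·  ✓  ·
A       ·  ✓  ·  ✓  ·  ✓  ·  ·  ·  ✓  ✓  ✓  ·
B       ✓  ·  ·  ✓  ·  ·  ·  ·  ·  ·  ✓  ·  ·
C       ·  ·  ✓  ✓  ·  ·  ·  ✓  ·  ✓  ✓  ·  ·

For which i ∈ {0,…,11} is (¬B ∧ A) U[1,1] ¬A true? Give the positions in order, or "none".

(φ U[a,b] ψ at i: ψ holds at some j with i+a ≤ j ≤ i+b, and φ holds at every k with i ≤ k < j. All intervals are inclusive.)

Evaluate at each i in [0,11]:
  i=0: ✗ (no rhs in [1,1])
  i=1: ✓ (rhs at j=2; lhs holds on [1,1])
  i=2: ✗ (no rhs in [3,3])
  i=3: ✗ (lhs fails at k=3 before rhs at j=4)
  i=4: ✗ (no rhs in [5,5])
  i=5: ✓ (rhs at j=6; lhs holds on [5,5])
  i=6: ✗ (lhs fails at k=6 before rhs at j=7)
  i=7: ✗ (lhs fails at k=7 before rhs at j=8)
  i=8: ✗ (no rhs in [9,9])
  i=9: ✗ (no rhs in [10,10])
  i=10: ✗ (no rhs in [11,11])
  i=11: ✓ (rhs at j=12; lhs holds on [11,11])

1, 5, 11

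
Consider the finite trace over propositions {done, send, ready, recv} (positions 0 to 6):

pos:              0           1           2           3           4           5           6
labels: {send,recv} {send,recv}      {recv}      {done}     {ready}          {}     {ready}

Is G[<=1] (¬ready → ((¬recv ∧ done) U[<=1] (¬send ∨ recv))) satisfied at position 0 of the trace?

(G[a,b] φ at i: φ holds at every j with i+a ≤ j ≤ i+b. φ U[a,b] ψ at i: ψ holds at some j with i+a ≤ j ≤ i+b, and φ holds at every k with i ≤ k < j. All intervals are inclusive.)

Holds

Check (¬ready → ((¬recv ∧ done) U[<=1] (¬send ∨ recv))) at every j in [0,1]:
  j=0: antecedent true; consequent holds → ✓
  j=1: antecedent true; consequent holds → ✓
All positions satisfy it → formula holds.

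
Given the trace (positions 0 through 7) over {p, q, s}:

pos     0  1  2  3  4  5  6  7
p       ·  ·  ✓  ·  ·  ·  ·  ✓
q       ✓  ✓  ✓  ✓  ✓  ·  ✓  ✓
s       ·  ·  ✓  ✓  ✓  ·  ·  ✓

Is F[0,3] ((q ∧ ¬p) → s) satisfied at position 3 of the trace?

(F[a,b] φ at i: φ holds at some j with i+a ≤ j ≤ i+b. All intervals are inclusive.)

Yes

Check ((q ∧ ¬p) → s) at each j in [3,6]:
  j=3: true
  j=4: true
  j=5: true
  j=6: false
Found at j=3 → formula holds.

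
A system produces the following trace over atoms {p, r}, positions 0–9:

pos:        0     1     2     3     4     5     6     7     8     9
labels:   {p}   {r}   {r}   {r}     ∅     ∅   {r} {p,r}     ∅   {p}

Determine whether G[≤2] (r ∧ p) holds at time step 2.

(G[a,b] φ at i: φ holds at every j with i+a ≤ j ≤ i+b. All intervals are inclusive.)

False

Check (r ∧ p) at every j in [2,4]:
  j=2: false
  j=3: false
  j=4: false
Fails at j=2 → formula fails.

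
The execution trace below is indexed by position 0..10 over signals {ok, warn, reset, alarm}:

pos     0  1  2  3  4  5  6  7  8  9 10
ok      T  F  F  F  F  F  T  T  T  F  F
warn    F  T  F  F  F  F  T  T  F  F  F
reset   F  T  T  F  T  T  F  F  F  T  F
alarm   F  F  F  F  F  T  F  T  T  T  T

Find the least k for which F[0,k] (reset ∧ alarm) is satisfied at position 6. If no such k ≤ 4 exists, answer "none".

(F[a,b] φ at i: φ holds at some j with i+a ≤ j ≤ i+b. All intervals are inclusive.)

Scan j = 6,7,… for (reset ∧ alarm):
  j=6: fails
  j=7: fails
  j=8: fails
  j=9: holds
First hit at j=9, so smallest k = 9-6 = 3.

3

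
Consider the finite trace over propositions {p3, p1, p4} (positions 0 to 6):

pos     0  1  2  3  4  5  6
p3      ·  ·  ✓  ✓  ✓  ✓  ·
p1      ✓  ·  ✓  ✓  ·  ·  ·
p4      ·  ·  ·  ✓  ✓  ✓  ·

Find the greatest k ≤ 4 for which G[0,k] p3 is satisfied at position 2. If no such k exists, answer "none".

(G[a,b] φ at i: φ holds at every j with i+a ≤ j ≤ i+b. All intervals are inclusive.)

p3 must hold from j=2 onward; find where it first fails.
  j=2: holds
  j=3: holds
  j=4: holds
  j=5: holds
  j=6: fails
Holds on [2,5], so largest k = 3.

3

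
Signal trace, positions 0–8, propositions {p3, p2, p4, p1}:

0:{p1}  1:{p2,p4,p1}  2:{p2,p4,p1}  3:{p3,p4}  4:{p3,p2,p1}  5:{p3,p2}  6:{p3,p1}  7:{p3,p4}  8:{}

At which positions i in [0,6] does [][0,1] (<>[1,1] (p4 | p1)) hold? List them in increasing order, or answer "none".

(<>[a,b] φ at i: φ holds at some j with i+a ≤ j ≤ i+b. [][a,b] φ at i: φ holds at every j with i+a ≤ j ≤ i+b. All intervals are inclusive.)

0, 1, 2, 5

Evaluate at each i in [0,6]:
  i=0: ✓ (all of [0,1])
  i=1: ✓ (all of [1,2])
  i=2: ✓ (all of [2,3])
  i=3: ✗ (fails at j=4)
  i=4: ✗ (fails at j=4)
  i=5: ✓ (all of [5,6])
  i=6: ✗ (fails at j=7)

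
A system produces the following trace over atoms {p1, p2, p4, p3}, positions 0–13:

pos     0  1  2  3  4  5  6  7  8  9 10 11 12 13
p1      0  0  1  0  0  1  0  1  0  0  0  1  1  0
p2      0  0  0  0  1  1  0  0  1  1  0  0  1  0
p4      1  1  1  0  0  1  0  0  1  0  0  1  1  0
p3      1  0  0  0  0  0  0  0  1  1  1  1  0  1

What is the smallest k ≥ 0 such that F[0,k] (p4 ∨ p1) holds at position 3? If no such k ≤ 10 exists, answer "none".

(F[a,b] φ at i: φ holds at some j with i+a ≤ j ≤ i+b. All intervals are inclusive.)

2

Scan j = 3,4,… for (p4 ∨ p1):
  j=3: fails
  j=4: fails
  j=5: holds
First hit at j=5, so smallest k = 5-3 = 2.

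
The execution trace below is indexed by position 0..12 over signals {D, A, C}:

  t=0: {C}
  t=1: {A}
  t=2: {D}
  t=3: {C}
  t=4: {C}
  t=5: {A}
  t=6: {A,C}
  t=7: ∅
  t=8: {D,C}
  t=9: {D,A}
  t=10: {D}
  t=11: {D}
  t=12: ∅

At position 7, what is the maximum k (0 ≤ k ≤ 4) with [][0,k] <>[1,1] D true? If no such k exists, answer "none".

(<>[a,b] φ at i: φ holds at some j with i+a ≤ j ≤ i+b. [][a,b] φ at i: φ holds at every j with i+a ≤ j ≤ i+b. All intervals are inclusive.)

3

<>[1,1] D must hold from j=7 onward; find where it first fails.
  j=7: holds
  j=8: holds
  j=9: holds
  j=10: holds
  j=11: fails
Holds on [7,10], so largest k = 3.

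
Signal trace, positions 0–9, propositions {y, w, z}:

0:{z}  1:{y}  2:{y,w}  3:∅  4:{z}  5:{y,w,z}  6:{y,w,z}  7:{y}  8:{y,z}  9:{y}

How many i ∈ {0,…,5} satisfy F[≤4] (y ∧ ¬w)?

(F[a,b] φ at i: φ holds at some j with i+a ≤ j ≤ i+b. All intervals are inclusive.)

5

Evaluate at each i in [0,5]:
  i=0: ✓ (witness j=1)
  i=1: ✓ (witness j=1)
  i=2: ✗ (none in [2,6])
  i=3: ✓ (witness j=7)
  i=4: ✓ (witness j=7)
  i=5: ✓ (witness j=7)
Positions where it holds: {0, 1, 3, 4, 5} → 5.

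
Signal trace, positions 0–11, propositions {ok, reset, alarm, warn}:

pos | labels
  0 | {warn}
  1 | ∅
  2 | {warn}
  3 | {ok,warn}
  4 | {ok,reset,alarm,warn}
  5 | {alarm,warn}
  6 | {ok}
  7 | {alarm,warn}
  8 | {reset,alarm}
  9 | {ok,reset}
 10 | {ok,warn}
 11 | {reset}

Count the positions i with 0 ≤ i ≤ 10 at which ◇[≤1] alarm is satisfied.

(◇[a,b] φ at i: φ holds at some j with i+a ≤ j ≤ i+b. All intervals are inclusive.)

6

Evaluate at each i in [0,10]:
  i=0: ✗ (none in [0,1])
  i=1: ✗ (none in [1,2])
  i=2: ✗ (none in [2,3])
  i=3: ✓ (witness j=4)
  i=4: ✓ (witness j=4)
  i=5: ✓ (witness j=5)
  i=6: ✓ (witness j=7)
  i=7: ✓ (witness j=7)
  i=8: ✓ (witness j=8)
  i=9: ✗ (none in [9,10])
  i=10: ✗ (none in [10,11])
Positions where it holds: {3, 4, 5, 6, 7, 8} → 6.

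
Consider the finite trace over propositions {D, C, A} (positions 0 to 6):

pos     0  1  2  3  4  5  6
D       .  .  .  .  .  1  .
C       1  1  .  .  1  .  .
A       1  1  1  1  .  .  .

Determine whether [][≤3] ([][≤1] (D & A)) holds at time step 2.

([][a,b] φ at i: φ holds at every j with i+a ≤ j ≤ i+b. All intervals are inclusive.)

Check [][≤1] (D & A) at every j in [2,5]:
  j=2: fails at 2
  j=3: fails at 3
  j=4: fails at 4
  j=5: fails at 5
Fails at j=2 → formula fails.

Does not hold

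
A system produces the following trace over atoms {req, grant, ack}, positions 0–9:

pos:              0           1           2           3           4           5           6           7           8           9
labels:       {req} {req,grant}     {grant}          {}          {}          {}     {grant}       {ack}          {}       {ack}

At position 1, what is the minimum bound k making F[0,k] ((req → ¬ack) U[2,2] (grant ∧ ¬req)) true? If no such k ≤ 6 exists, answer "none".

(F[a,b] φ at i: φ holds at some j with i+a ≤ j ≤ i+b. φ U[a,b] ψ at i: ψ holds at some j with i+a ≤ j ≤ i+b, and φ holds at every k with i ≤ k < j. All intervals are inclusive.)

3

Scan j = 1,2,… for ((req → ¬ack) U[2,2] (grant ∧ ¬req)):
  j=1: fails
  j=2: fails
  j=3: fails
  j=4: holds
First hit at j=4, so smallest k = 4-1 = 3.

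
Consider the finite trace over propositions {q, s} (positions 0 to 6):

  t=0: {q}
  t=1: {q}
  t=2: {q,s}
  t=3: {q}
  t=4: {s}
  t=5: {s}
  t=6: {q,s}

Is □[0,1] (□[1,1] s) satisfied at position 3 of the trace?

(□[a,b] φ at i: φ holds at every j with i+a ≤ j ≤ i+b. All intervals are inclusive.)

Check □[1,1] s at every j in [3,4]:
  j=3: holds on [4,4]
  j=4: holds on [5,5]
All positions satisfy it → formula holds.

True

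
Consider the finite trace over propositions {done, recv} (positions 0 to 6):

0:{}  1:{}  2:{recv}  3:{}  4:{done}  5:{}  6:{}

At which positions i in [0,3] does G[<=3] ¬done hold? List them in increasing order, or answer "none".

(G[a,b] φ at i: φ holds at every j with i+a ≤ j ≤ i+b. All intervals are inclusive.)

0

Evaluate at each i in [0,3]:
  i=0: ✓ (all of [0,3])
  i=1: ✗ (fails at j=4)
  i=2: ✗ (fails at j=4)
  i=3: ✗ (fails at j=4)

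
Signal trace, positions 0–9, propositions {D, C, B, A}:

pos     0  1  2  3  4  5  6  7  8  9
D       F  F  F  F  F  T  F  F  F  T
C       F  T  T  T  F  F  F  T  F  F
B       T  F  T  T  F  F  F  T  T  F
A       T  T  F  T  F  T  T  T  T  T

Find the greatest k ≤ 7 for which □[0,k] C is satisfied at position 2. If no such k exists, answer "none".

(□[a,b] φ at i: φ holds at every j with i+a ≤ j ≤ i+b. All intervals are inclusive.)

C must hold from j=2 onward; find where it first fails.
  j=2: holds
  j=3: holds
  j=4: fails
Holds on [2,3], so largest k = 1.

1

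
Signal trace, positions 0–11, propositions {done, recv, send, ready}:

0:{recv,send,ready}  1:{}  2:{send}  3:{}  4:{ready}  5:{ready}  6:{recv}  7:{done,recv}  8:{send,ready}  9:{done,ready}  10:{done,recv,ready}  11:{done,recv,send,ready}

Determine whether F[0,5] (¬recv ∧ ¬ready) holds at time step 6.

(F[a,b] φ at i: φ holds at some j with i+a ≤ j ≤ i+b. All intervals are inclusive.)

False

Check (¬recv ∧ ¬ready) at each j in [6,11]:
  j=6: false
  j=7: false
  j=8: false
  j=9: false
  j=10: false
  j=11: false
No position in the window satisfies it → formula fails.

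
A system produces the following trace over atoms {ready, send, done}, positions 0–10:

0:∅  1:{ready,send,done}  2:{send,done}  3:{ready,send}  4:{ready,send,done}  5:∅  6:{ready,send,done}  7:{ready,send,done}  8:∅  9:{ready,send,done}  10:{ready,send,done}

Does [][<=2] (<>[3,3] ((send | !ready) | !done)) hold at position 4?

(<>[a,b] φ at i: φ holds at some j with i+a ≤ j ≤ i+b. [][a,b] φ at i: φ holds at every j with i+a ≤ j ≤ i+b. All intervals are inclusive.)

Holds

Check <>[3,3] ((send | !ready) | !done) at every j in [4,6]:
  j=4: holds (witness at 7)
  j=5: holds (witness at 8)
  j=6: holds (witness at 9)
All positions satisfy it → formula holds.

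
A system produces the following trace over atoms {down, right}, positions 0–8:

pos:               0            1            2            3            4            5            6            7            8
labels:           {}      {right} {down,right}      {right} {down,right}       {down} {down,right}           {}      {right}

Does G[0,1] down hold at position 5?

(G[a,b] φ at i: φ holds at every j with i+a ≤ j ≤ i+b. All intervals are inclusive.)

Check down at every j in [5,6]:
  j=5: true
  j=6: true
All positions satisfy it → formula holds.

Yes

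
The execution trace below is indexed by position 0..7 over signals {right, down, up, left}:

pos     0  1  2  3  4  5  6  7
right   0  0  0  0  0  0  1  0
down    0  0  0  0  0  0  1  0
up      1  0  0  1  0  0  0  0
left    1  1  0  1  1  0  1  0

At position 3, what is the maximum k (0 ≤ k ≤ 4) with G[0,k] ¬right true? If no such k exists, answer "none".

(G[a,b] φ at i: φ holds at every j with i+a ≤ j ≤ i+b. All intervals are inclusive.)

¬right must hold from j=3 onward; find where it first fails.
  j=3: holds
  j=4: holds
  j=5: holds
  j=6: fails
Holds on [3,5], so largest k = 2.

2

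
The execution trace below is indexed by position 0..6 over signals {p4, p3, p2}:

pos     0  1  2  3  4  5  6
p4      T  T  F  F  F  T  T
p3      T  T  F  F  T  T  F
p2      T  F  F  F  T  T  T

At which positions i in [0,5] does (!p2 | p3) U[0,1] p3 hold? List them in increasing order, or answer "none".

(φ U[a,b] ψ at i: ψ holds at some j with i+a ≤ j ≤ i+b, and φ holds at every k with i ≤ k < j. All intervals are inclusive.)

0, 1, 3, 4, 5

Evaluate at each i in [0,5]:
  i=0: ✓ (rhs at j=0)
  i=1: ✓ (rhs at j=1)
  i=2: ✗ (no rhs in [2,3])
  i=3: ✓ (rhs at j=4; lhs holds on [3,3])
  i=4: ✓ (rhs at j=4)
  i=5: ✓ (rhs at j=5)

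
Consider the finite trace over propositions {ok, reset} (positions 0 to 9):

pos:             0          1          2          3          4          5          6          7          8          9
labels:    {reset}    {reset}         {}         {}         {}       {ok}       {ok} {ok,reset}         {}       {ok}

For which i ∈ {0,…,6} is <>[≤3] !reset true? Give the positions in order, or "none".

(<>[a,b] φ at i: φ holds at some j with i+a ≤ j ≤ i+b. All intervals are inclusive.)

0, 1, 2, 3, 4, 5, 6

Evaluate at each i in [0,6]:
  i=0: ✓ (witness j=2)
  i=1: ✓ (witness j=2)
  i=2: ✓ (witness j=2)
  i=3: ✓ (witness j=3)
  i=4: ✓ (witness j=4)
  i=5: ✓ (witness j=5)
  i=6: ✓ (witness j=6)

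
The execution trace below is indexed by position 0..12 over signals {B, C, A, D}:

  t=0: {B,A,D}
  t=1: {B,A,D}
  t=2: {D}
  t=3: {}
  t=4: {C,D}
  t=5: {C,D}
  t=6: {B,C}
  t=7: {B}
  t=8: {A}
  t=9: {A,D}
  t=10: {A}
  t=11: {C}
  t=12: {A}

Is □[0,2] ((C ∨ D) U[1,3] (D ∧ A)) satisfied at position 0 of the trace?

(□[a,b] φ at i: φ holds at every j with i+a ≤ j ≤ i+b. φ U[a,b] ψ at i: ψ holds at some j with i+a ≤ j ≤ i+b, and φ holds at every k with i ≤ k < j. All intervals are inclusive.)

Check ((C ∨ D) U[1,3] (D ∧ A)) at every j in [0,2]:
  j=0: holds
  j=1: fails
  j=2: fails
Fails at j=1 → formula fails.

No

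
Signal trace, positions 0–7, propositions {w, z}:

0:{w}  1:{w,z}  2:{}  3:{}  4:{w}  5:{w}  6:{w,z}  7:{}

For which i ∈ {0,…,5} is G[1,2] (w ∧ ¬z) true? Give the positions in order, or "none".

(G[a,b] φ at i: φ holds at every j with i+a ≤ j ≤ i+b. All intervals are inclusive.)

3

Evaluate at each i in [0,5]:
  i=0: ✗ (fails at j=1)
  i=1: ✗ (fails at j=2)
  i=2: ✗ (fails at j=3)
  i=3: ✓ (all of [4,5])
  i=4: ✗ (fails at j=6)
  i=5: ✗ (fails at j=6)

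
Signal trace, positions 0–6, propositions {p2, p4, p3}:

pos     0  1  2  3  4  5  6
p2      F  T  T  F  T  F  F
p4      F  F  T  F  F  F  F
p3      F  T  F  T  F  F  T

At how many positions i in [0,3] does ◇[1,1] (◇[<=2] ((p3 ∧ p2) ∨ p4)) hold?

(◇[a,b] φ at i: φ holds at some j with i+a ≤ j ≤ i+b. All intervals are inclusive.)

Evaluate at each i in [0,3]:
  i=0: ✓ (witness j=1)
  i=1: ✓ (witness j=2)
  i=2: ✗ (none in [3,3])
  i=3: ✗ (none in [4,4])
Positions where it holds: {0, 1} → 2.

2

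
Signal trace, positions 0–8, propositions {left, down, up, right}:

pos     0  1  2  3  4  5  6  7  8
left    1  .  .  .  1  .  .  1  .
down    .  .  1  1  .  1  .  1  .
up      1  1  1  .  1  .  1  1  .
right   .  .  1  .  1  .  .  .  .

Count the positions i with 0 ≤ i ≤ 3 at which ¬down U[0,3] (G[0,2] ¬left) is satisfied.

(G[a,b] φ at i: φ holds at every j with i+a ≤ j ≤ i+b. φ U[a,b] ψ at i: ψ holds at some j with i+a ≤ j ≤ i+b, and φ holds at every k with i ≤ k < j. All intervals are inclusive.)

Evaluate at each i in [0,3]:
  i=0: ✓ (rhs at j=1; lhs holds on [0,0])
  i=1: ✓ (rhs at j=1)
  i=2: ✗ (no rhs in [2,5])
  i=3: ✗ (no rhs in [3,6])
Positions where it holds: {0, 1} → 2.

2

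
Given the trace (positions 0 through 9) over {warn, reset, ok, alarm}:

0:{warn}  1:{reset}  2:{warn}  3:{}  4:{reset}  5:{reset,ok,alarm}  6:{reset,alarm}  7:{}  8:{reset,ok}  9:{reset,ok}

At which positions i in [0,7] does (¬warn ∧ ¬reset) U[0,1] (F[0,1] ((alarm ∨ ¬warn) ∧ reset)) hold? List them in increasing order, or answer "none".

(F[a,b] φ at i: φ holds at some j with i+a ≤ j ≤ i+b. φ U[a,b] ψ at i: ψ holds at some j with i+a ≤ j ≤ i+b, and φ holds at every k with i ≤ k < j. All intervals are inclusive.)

0, 1, 3, 4, 5, 6, 7

Evaluate at each i in [0,7]:
  i=0: ✓ (rhs at j=0)
  i=1: ✓ (rhs at j=1)
  i=2: ✗ (lhs fails at k=2 before rhs at j=3)
  i=3: ✓ (rhs at j=3)
  i=4: ✓ (rhs at j=4)
  i=5: ✓ (rhs at j=5)
  i=6: ✓ (rhs at j=6)
  i=7: ✓ (rhs at j=7)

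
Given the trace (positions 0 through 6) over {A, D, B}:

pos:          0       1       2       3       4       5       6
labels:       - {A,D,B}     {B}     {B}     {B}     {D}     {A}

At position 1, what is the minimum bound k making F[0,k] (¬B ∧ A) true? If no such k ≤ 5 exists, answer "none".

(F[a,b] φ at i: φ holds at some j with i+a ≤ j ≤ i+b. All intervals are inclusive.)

Scan j = 1,2,… for (¬B ∧ A):
  j=1: fails
  j=2: fails
  j=3: fails
  j=4: fails
  j=5: fails
  j=6: holds
First hit at j=6, so smallest k = 6-1 = 5.

5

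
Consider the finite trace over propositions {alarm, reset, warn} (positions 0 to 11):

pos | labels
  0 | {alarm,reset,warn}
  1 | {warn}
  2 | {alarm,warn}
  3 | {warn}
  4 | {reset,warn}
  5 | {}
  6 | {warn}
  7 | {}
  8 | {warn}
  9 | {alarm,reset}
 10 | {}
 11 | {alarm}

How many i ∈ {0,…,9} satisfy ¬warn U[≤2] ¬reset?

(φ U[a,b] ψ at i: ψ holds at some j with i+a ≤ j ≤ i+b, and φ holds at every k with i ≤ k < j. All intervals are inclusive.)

8

Evaluate at each i in [0,9]:
  i=0: ✗ (lhs fails at k=0 before rhs at j=1)
  i=1: ✓ (rhs at j=1)
  i=2: ✓ (rhs at j=2)
  i=3: ✓ (rhs at j=3)
  i=4: ✗ (lhs fails at k=4 before rhs at j=5)
  i=5: ✓ (rhs at j=5)
  i=6: ✓ (rhs at j=6)
  i=7: ✓ (rhs at j=7)
  i=8: ✓ (rhs at j=8)
  i=9: ✓ (rhs at j=10; lhs holds on [9,9])
Positions where it holds: {1, 2, 3, 5, 6, 7, 8, 9} → 8.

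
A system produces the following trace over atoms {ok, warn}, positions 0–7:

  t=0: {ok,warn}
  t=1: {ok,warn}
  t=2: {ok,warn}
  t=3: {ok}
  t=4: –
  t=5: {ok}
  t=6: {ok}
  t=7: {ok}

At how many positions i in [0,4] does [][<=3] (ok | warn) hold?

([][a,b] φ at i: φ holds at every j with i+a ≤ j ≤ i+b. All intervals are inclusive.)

Evaluate at each i in [0,4]:
  i=0: ✓ (all of [0,3])
  i=1: ✗ (fails at j=4)
  i=2: ✗ (fails at j=4)
  i=3: ✗ (fails at j=4)
  i=4: ✗ (fails at j=4)
Positions where it holds: {0} → 1.

1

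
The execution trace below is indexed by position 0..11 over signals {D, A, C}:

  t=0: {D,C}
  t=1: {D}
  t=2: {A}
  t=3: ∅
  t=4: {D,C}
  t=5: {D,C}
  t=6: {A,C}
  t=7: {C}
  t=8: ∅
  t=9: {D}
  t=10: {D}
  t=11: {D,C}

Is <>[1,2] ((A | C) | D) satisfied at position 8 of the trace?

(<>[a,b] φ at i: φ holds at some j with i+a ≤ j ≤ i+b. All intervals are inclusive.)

Check ((A | C) | D) at each j in [9,10]:
  j=9: true
  j=10: true
Found at j=9 → formula holds.

Holds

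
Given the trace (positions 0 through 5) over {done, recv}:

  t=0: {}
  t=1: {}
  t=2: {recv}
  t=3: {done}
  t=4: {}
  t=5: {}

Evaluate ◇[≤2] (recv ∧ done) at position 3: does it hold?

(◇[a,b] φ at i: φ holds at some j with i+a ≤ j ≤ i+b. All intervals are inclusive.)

Check (recv ∧ done) at each j in [3,5]:
  j=3: false
  j=4: false
  j=5: false
No position in the window satisfies it → formula fails.

No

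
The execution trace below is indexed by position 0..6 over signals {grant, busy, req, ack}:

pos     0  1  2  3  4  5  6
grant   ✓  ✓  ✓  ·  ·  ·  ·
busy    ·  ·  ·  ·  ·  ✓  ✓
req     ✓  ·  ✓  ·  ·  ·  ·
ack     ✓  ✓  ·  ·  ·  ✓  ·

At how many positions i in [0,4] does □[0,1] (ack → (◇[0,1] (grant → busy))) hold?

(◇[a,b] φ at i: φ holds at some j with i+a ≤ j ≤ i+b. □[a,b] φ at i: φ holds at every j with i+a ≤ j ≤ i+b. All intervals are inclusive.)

3

Evaluate at each i in [0,4]:
  i=0: ✗ (fails at j=0)
  i=1: ✗ (fails at j=1)
  i=2: ✓ (all of [2,3])
  i=3: ✓ (all of [3,4])
  i=4: ✓ (all of [4,5])
Positions where it holds: {2, 3, 4} → 3.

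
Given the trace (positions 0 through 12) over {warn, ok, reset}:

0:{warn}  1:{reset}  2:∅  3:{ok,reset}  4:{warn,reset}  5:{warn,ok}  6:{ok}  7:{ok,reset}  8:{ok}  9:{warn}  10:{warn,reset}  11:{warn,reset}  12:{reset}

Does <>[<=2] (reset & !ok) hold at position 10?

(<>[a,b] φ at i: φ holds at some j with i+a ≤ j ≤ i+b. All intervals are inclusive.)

Yes

Check (reset & !ok) at each j in [10,12]:
  j=10: true
  j=11: true
  j=12: true
Found at j=10 → formula holds.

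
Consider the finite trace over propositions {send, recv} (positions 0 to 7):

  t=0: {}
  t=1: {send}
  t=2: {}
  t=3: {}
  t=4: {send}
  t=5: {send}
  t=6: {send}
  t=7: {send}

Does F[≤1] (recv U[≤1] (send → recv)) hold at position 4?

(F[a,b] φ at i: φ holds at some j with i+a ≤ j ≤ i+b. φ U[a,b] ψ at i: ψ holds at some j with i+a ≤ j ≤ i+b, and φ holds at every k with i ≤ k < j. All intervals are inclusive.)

No

Check (recv U[≤1] (send → recv)) at each j in [4,5]:
  j=4: fails
  j=5: fails
No position in the window satisfies it → formula fails.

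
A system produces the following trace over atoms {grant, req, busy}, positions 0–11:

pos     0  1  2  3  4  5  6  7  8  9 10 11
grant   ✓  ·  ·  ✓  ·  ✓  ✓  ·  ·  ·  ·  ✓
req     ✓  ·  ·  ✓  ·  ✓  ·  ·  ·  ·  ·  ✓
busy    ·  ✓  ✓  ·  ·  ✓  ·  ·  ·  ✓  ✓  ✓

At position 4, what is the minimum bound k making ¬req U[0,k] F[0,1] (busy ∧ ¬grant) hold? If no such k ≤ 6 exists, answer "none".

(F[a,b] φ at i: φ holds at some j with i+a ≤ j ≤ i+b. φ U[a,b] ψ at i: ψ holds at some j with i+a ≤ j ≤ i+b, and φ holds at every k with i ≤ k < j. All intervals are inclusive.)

none

Need earliest j ≥ 4 with F[0,1] (busy ∧ ¬grant), and ¬req at every k in [4,j-1].
  j=4: rhs fails.
  j=5: rhs fails.
  j=6: rhs fails.
  j=7: rhs fails.
  j=8: rhs holds but lhs fails at k=5.
  j=9: rhs holds but lhs fails at k=5.
  j=10: rhs holds but lhs fails at k=5.
No witness within the range → none.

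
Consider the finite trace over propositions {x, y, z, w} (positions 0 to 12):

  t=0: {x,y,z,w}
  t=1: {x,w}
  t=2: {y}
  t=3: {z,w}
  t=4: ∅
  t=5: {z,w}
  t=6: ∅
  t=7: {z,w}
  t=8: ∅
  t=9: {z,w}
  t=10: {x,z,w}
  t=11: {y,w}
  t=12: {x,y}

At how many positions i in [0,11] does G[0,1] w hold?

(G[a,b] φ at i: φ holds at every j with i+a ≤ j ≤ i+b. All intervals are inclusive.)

3

Evaluate at each i in [0,11]:
  i=0: ✓ (all of [0,1])
  i=1: ✗ (fails at j=2)
  i=2: ✗ (fails at j=2)
  i=3: ✗ (fails at j=4)
  i=4: ✗ (fails at j=4)
  i=5: ✗ (fails at j=6)
  i=6: ✗ (fails at j=6)
  i=7: ✗ (fails at j=8)
  i=8: ✗ (fails at j=8)
  i=9: ✓ (all of [9,10])
  i=10: ✓ (all of [10,11])
  i=11: ✗ (fails at j=12)
Positions where it holds: {0, 9, 10} → 3.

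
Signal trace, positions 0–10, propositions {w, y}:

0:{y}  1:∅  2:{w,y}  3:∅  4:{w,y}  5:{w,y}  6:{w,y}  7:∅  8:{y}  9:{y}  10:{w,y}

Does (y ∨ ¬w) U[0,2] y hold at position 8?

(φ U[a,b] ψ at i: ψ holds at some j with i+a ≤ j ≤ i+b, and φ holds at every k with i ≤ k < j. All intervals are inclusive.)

Holds

Need some j in [8,10] with y, and (y ∨ ¬w) at every k in [8,j-1].
  j=8: y holds; no prefix to check → satisfied.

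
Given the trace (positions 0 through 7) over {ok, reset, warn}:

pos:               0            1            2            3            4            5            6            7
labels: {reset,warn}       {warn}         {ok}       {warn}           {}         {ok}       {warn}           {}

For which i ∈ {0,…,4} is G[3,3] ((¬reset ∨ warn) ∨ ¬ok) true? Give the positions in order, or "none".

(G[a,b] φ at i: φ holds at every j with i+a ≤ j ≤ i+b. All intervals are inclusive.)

Evaluate at each i in [0,4]:
  i=0: ✓ (all of [3,3])
  i=1: ✓ (all of [4,4])
  i=2: ✓ (all of [5,5])
  i=3: ✓ (all of [6,6])
  i=4: ✓ (all of [7,7])

0, 1, 2, 3, 4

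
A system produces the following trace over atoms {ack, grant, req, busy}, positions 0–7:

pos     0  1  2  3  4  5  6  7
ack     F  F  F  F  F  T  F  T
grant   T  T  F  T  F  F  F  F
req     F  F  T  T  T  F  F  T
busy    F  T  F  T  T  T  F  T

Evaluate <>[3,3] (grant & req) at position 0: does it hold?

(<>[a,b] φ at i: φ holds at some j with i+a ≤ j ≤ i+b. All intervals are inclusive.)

Yes

Check (grant & req) at each j in [3,3]:
  j=3: true
Found at j=3 → formula holds.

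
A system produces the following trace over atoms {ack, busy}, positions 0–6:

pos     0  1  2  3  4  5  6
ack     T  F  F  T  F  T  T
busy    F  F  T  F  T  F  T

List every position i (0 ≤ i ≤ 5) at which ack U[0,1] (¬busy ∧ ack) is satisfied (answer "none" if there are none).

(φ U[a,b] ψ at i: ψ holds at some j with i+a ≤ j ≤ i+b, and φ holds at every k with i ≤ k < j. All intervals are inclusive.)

Evaluate at each i in [0,5]:
  i=0: ✓ (rhs at j=0)
  i=1: ✗ (no rhs in [1,2])
  i=2: ✗ (lhs fails at k=2 before rhs at j=3)
  i=3: ✓ (rhs at j=3)
  i=4: ✗ (lhs fails at k=4 before rhs at j=5)
  i=5: ✓ (rhs at j=5)

0, 3, 5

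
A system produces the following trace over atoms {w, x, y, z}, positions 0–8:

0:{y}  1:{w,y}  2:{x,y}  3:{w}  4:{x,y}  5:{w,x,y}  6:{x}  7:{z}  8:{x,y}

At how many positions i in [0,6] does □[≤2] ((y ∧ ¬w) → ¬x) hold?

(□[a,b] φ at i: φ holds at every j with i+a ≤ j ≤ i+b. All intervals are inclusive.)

Evaluate at each i in [0,6]:
  i=0: ✗ (fails at j=2)
  i=1: ✗ (fails at j=2)
  i=2: ✗ (fails at j=2)
  i=3: ✗ (fails at j=4)
  i=4: ✗ (fails at j=4)
  i=5: ✓ (all of [5,7])
  i=6: ✗ (fails at j=8)
Positions where it holds: {5} → 1.

1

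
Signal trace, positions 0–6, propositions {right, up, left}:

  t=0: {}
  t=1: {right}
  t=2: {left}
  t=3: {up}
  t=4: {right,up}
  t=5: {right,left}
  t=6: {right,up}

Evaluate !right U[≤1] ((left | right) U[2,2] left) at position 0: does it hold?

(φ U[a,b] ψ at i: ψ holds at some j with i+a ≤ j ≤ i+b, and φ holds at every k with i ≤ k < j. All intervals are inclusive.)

Need some j in [0,1] with ((left | right) U[2,2] left), and !right at every k in [0,j-1].
  j=0: ((left | right) U[2,2] left) — fails.
  j=1: ((left | right) U[2,2] left) — fails.
No j in the window works → until fails.

Does not hold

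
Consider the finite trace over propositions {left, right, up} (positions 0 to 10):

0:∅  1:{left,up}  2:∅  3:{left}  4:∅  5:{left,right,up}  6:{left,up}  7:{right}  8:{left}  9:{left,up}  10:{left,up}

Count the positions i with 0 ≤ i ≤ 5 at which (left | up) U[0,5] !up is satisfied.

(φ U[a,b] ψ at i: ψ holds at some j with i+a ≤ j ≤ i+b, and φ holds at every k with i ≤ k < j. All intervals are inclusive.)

6

Evaluate at each i in [0,5]:
  i=0: ✓ (rhs at j=0)
  i=1: ✓ (rhs at j=2; lhs holds on [1,1])
  i=2: ✓ (rhs at j=2)
  i=3: ✓ (rhs at j=3)
  i=4: ✓ (rhs at j=4)
  i=5: ✓ (rhs at j=7; lhs holds on [5,6])
Positions where it holds: {0, 1, 2, 3, 4, 5} → 6.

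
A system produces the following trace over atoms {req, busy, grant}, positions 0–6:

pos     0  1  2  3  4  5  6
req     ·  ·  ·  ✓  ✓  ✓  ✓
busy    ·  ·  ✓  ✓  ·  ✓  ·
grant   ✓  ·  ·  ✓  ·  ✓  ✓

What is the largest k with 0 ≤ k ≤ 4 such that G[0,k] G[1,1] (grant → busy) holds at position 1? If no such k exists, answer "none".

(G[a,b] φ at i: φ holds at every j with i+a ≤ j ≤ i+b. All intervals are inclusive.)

G[1,1] (grant → busy) must hold from j=1 onward; find where it first fails.
  j=1: holds
  j=2: holds
  j=3: holds
  j=4: holds
  j=5: fails
Holds on [1,4], so largest k = 3.

3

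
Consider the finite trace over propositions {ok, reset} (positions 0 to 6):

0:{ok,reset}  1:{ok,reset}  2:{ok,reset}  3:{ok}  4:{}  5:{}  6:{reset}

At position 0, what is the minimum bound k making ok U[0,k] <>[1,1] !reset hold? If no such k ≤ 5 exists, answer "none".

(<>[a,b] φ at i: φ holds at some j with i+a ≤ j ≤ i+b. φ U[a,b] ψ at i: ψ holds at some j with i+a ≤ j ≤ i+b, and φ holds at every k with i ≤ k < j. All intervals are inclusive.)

Need earliest j ≥ 0 with <>[1,1] !reset, and ok at every k in [0,j-1].
  j=0: rhs fails.
  j=1: rhs fails.
  j=2: rhs holds; lhs holds on [0,1]. k = 2.

2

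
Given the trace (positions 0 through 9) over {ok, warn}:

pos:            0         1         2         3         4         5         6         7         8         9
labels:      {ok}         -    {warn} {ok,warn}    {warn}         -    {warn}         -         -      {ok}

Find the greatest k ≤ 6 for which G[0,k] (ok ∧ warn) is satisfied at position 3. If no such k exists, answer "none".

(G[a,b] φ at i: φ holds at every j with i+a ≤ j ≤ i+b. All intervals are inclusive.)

(ok ∧ warn) must hold from j=3 onward; find where it first fails.
  j=3: holds
  j=4: fails
Holds on [3,3], so largest k = 0.

0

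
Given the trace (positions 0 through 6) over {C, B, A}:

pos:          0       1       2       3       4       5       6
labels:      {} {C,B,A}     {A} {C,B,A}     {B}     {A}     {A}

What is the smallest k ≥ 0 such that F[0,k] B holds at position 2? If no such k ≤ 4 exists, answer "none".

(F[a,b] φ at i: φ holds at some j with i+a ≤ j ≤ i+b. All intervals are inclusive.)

1

Scan j = 2,3,… for B:
  j=2: fails
  j=3: holds
First hit at j=3, so smallest k = 3-2 = 1.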